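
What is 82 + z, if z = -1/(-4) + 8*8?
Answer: 585/4 ≈ 146.25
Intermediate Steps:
z = 257/4 (z = -1*(-¼) + 64 = ¼ + 64 = 257/4 ≈ 64.250)
82 + z = 82 + 257/4 = 585/4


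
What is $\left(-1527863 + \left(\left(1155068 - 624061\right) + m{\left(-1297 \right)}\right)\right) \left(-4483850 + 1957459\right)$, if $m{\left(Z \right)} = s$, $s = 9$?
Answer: $2518425289177$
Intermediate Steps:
$m{\left(Z \right)} = 9$
$\left(-1527863 + \left(\left(1155068 - 624061\right) + m{\left(-1297 \right)}\right)\right) \left(-4483850 + 1957459\right) = \left(-1527863 + \left(\left(1155068 - 624061\right) + 9\right)\right) \left(-4483850 + 1957459\right) = \left(-1527863 + \left(531007 + 9\right)\right) \left(-2526391\right) = \left(-1527863 + 531016\right) \left(-2526391\right) = \left(-996847\right) \left(-2526391\right) = 2518425289177$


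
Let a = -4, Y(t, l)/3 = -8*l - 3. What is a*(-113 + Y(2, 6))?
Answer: 1064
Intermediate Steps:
Y(t, l) = -9 - 24*l (Y(t, l) = 3*(-8*l - 3) = 3*(-3 - 8*l) = -9 - 24*l)
a*(-113 + Y(2, 6)) = -4*(-113 + (-9 - 24*6)) = -4*(-113 + (-9 - 144)) = -4*(-113 - 153) = -4*(-266) = 1064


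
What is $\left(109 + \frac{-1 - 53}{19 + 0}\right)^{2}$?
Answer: $\frac{4068289}{361} \approx 11270.0$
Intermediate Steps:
$\left(109 + \frac{-1 - 53}{19 + 0}\right)^{2} = \left(109 - \frac{54}{19}\right)^{2} = \left(\frac{2017}{19}\right)^{2} = \frac{4068289}{361}$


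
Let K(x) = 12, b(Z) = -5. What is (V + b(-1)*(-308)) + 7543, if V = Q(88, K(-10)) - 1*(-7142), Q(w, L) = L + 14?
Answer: 16251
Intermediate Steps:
Q(w, L) = 14 + L
V = 7168 (V = (14 + 12) - 1*(-7142) = 26 + 7142 = 7168)
(V + b(-1)*(-308)) + 7543 = (7168 - 5*(-308)) + 7543 = (7168 + 1540) + 7543 = 8708 + 7543 = 16251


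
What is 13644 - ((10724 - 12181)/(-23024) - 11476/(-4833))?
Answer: 1517964725743/111274992 ≈ 13642.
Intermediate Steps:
13644 - ((10724 - 12181)/(-23024) - 11476/(-4833)) = 13644 - (-1457*(-1/23024) - 11476*(-1/4833)) = 13644 - (1457/23024 + 11476/4833) = 13644 - 1*271265105/111274992 = 13644 - 271265105/111274992 = 1517964725743/111274992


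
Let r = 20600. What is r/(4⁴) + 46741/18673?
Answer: 49578687/597536 ≈ 82.972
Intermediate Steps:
r/(4⁴) + 46741/18673 = 20600/(4⁴) + 46741/18673 = 20600/256 + 46741*(1/18673) = 20600*(1/256) + 46741/18673 = 2575/32 + 46741/18673 = 49578687/597536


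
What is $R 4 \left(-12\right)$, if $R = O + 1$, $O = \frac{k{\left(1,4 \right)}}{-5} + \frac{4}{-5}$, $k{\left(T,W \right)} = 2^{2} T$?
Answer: $\frac{144}{5} \approx 28.8$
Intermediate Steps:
$k{\left(T,W \right)} = 4 T$
$O = - \frac{8}{5}$ ($O = \frac{4 \cdot 1}{-5} + \frac{4}{-5} = 4 \left(- \frac{1}{5}\right) + 4 \left(- \frac{1}{5}\right) = - \frac{4}{5} - \frac{4}{5} = - \frac{8}{5} \approx -1.6$)
$R = - \frac{3}{5}$ ($R = - \frac{8}{5} + 1 = - \frac{3}{5} \approx -0.6$)
$R 4 \left(-12\right) = \left(- \frac{3}{5}\right) 4 \left(-12\right) = \left(- \frac{12}{5}\right) \left(-12\right) = \frac{144}{5}$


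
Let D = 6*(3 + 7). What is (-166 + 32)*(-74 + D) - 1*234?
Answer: 1642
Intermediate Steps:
D = 60 (D = 6*10 = 60)
(-166 + 32)*(-74 + D) - 1*234 = (-166 + 32)*(-74 + 60) - 1*234 = -134*(-14) - 234 = 1876 - 234 = 1642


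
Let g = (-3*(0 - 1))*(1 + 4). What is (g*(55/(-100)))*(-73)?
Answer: 2409/4 ≈ 602.25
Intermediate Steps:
g = 15 (g = -3*(-1)*5 = 3*5 = 15)
(g*(55/(-100)))*(-73) = (15*(55/(-100)))*(-73) = (15*(55*(-1/100)))*(-73) = (15*(-11/20))*(-73) = -33/4*(-73) = 2409/4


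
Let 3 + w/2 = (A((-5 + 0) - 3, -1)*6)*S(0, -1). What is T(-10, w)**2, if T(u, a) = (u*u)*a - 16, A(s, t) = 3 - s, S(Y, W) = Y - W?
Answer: 158357056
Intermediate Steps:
w = 126 (w = -6 + 2*(((3 - ((-5 + 0) - 3))*6)*(0 - 1*(-1))) = -6 + 2*(((3 - (-5 - 3))*6)*(0 + 1)) = -6 + 2*(((3 - 1*(-8))*6)*1) = -6 + 2*(((3 + 8)*6)*1) = -6 + 2*((11*6)*1) = -6 + 2*(66*1) = -6 + 2*66 = -6 + 132 = 126)
T(u, a) = -16 + a*u**2 (T(u, a) = u**2*a - 16 = a*u**2 - 16 = -16 + a*u**2)
T(-10, w)**2 = (-16 + 126*(-10)**2)**2 = (-16 + 126*100)**2 = (-16 + 12600)**2 = 12584**2 = 158357056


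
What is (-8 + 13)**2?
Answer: 25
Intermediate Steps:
(-8 + 13)**2 = 5**2 = 25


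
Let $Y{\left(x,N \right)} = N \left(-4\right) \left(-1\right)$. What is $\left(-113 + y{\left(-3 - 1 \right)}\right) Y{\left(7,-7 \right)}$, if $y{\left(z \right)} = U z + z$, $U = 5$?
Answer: $3836$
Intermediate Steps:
$Y{\left(x,N \right)} = 4 N$ ($Y{\left(x,N \right)} = - 4 N \left(-1\right) = 4 N$)
$y{\left(z \right)} = 6 z$ ($y{\left(z \right)} = 5 z + z = 6 z$)
$\left(-113 + y{\left(-3 - 1 \right)}\right) Y{\left(7,-7 \right)} = \left(-113 + 6 \left(-3 - 1\right)\right) 4 \left(-7\right) = \left(-113 + 6 \left(-3 - 1\right)\right) \left(-28\right) = \left(-113 + 6 \left(-4\right)\right) \left(-28\right) = \left(-113 - 24\right) \left(-28\right) = \left(-137\right) \left(-28\right) = 3836$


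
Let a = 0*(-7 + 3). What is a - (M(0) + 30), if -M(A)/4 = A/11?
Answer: -30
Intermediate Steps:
M(A) = -4*A/11
a = 0 (a = 0*(-4) = 0)
a - (M(0) + 30) = 0 - (-4/11*0 + 30) = 0 - (0 + 30) = 0 - 1*30 = 0 - 30 = -30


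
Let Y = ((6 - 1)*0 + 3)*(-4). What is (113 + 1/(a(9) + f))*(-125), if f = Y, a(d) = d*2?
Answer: -84875/6 ≈ -14146.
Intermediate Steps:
a(d) = 2*d
Y = -12 (Y = (5*0 + 3)*(-4) = (0 + 3)*(-4) = 3*(-4) = -12)
f = -12
(113 + 1/(a(9) + f))*(-125) = (113 + 1/(2*9 - 12))*(-125) = (113 + 1/(18 - 12))*(-125) = (113 + 1/6)*(-125) = (679/6)*(-125) = -84875/6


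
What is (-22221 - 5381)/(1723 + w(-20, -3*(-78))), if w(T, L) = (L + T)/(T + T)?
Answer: -552040/34353 ≈ -16.070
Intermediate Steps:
w(T, L) = (L + T)/(2*T) (w(T, L) = (L + T)/((2*T)) = (L + T)*(1/(2*T)) = (L + T)/(2*T))
(-22221 - 5381)/(1723 + w(-20, -3*(-78))) = (-22221 - 5381)/(1723 + (1/2)*(-3*(-78) - 20)/(-20)) = -27602/(1723 + (1/2)*(-1/20)*(234 - 20)) = -27602/(1723 + (1/2)*(-1/20)*214) = -27602/(1723 - 107/20) = -27602/34353/20 = -27602*20/34353 = -552040/34353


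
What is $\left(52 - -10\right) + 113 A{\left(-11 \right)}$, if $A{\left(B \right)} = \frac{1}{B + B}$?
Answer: $\frac{1251}{22} \approx 56.864$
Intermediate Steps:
$A{\left(B \right)} = \frac{1}{2 B}$
$\left(52 - -10\right) + 113 A{\left(-11 \right)} = \left(52 - -10\right) + 113 \frac{1}{2 \left(-11\right)} = \left(52 + 10\right) + 113 \cdot \frac{1}{2} \left(- \frac{1}{11}\right) = 62 + 113 \left(- \frac{1}{22}\right) = 62 - \frac{113}{22} = \frac{1251}{22}$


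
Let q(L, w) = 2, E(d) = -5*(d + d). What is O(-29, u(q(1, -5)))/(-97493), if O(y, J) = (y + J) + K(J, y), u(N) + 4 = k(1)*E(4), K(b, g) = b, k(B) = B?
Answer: 117/97493 ≈ 0.0012001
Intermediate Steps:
E(d) = -10*d
u(N) = -44 (u(N) = -4 + 1*(-10*4) = -4 + 1*(-40) = -4 - 40 = -44)
O(y, J) = y + 2*J (O(y, J) = (y + J) + J = (J + y) + J = y + 2*J)
O(-29, u(q(1, -5)))/(-97493) = (-29 + 2*(-44))/(-97493) = (-29 - 88)*(-1/97493) = -117*(-1/97493) = 117/97493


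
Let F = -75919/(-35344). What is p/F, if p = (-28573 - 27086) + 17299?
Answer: -1355795840/75919 ≈ -17858.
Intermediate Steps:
F = 75919/35344 (F = -75919*(-1/35344) = 75919/35344 ≈ 2.1480)
p = -38360 (p = -55659 + 17299 = -38360)
p/F = -38360/75919/35344 = -38360*35344/75919 = -1355795840/75919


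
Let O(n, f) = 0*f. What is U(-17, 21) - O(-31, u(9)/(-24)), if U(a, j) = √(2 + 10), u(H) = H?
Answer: 2*√3 ≈ 3.4641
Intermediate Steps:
U(a, j) = 2*√3 (U(a, j) = √12 = 2*√3)
O(n, f) = 0
U(-17, 21) - O(-31, u(9)/(-24)) = 2*√3 - 1*0 = 2*√3 + 0 = 2*√3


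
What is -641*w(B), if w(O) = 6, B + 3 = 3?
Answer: -3846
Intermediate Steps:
B = 0 (B = -3 + 3 = 0)
-641*w(B) = -641*6 = -3846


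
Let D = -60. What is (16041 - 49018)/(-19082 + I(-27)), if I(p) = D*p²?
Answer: 32977/62822 ≈ 0.52493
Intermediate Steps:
I(p) = -60*p²
(16041 - 49018)/(-19082 + I(-27)) = (16041 - 49018)/(-19082 - 60*(-27)²) = -32977/(-19082 - 60*729) = -32977/(-19082 - 43740) = -32977/(-62822) = -32977*(-1/62822) = 32977/62822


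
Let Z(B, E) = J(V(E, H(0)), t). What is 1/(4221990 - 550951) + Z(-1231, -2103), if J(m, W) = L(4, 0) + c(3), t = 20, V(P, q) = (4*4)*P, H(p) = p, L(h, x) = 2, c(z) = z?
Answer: 18355196/3671039 ≈ 5.0000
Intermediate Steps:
V(P, q) = 16*P
J(m, W) = 5 (J(m, W) = 2 + 3 = 5)
Z(B, E) = 5
1/(4221990 - 550951) + Z(-1231, -2103) = 1/(4221990 - 550951) + 5 = 1/3671039 + 5 = 18355196/3671039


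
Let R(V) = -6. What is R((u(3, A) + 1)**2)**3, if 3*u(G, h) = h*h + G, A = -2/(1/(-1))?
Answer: -216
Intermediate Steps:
A = 2 (A = -2/(-1) = -2*(-1) = 2)
u(G, h) = G/3 + h**2/3 (u(G, h) = (h*h + G)/3 = (h**2 + G)/3 = (G + h**2)/3 = G/3 + h**2/3)
R((u(3, A) + 1)**2)**3 = (-6)**3 = -216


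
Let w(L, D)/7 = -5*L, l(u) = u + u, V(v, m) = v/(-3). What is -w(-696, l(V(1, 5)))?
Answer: -24360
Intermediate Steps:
V(v, m) = -v/3 (V(v, m) = v*(-⅓) = -v/3)
l(u) = 2*u
w(L, D) = -35*L (w(L, D) = 7*(-5*L) = -35*L)
-w(-696, l(V(1, 5))) = -(-35)*(-696) = -1*24360 = -24360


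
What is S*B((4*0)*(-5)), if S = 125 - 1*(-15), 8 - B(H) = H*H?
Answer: 1120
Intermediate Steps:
B(H) = 8 - H² (B(H) = 8 - H*H = 8 - H²)
S = 140 (S = 125 + 15 = 140)
S*B((4*0)*(-5)) = 140*(8 - ((4*0)*(-5))²) = 140*(8 - (0*(-5))²) = 140*(8 - 1*0²) = 140*(8 - 1*0) = 140*(8 + 0) = 140*8 = 1120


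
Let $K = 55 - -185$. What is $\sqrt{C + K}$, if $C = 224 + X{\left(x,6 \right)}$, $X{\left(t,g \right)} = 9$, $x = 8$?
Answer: $\sqrt{473} \approx 21.749$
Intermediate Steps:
$C = 233$ ($C = 224 + 9 = 233$)
$K = 240$ ($K = 55 + 185 = 240$)
$\sqrt{C + K} = \sqrt{233 + 240} = \sqrt{473}$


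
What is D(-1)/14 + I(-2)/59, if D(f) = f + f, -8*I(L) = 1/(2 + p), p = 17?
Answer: -8975/62776 ≈ -0.14297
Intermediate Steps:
I(L) = -1/152 (I(L) = -1/(8*(2 + 17)) = -1/8/19 = -1/8*1/19 = -1/152)
D(f) = 2*f
D(-1)/14 + I(-2)/59 = (2*(-1))/14 - 1/152/59 = -2*1/14 - 1/152*1/59 = -1/7 - 1/8968 = -8975/62776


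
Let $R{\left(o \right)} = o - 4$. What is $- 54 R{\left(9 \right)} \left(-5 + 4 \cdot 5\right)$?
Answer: $-4050$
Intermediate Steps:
$R{\left(o \right)} = -4 + o$
$- 54 R{\left(9 \right)} \left(-5 + 4 \cdot 5\right) = - 54 \left(-4 + 9\right) \left(-5 + 4 \cdot 5\right) = \left(-54\right) 5 \left(-5 + 20\right) = \left(-270\right) 15 = -4050$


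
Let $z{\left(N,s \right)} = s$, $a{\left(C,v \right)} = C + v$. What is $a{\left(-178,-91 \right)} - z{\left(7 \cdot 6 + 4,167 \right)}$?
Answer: $-436$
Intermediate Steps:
$a{\left(-178,-91 \right)} - z{\left(7 \cdot 6 + 4,167 \right)} = \left(-178 - 91\right) - 167 = -269 - 167 = -436$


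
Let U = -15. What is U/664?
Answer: -15/664 ≈ -0.022590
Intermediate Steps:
U/664 = -15/664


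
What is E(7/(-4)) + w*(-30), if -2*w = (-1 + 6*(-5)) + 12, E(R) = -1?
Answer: -286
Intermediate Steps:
w = 19/2 (w = -((-1 + 6*(-5)) + 12)/2 = -((-1 - 30) + 12)/2 = -(-31 + 12)/2 = -½*(-19) = 19/2 ≈ 9.5000)
E(7/(-4)) + w*(-30) = -1 + (19/2)*(-30) = -1 - 285 = -286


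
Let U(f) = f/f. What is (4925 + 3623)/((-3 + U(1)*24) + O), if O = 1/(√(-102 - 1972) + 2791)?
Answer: 699353107004/1718140589 + 4274*I*√2074/1718140589 ≈ 407.04 + 0.00011329*I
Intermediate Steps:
U(f) = 1
O = 1/(2791 + I*√2074) (O = 1/(√(-2074) + 2791) = 1/(I*√2074 + 2791) = 1/(2791 + I*√2074) ≈ 0.0003582 - 5.845e-6*I)
(4925 + 3623)/((-3 + U(1)*24) + O) = (4925 + 3623)/((-3 + 1*24) + (2791/7791755 - I*√2074/7791755)) = 8548/((-3 + 24) + (2791/7791755 - I*√2074/7791755)) = 8548/(21 + (2791/7791755 - I*√2074/7791755)) = 8548/(163629646/7791755 - I*√2074/7791755)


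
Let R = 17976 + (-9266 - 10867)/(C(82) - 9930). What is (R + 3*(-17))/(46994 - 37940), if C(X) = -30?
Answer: 6613079/3339920 ≈ 1.9800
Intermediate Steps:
R = 59687031/3320 (R = 17976 + (-9266 - 10867)/(-30 - 9930) = 17976 - 20133/(-9960) = 17976 - 20133*(-1/9960) = 17976 + 6711/3320 = 59687031/3320 ≈ 17978.)
(R + 3*(-17))/(46994 - 37940) = (59687031/3320 + 3*(-17))/(46994 - 37940) = (59687031/3320 - 51)/9054 = (59517711/3320)*(1/9054) = 6613079/3339920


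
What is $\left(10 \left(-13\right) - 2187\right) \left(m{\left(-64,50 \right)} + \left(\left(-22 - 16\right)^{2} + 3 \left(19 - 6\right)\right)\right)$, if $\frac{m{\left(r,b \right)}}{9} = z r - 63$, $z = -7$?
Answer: $-11464516$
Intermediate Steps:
$m{\left(r,b \right)} = -567 - 63 r$ ($m{\left(r,b \right)} = 9 \left(- 7 r - 63\right) = 9 \left(-63 - 7 r\right) = -567 - 63 r$)
$\left(10 \left(-13\right) - 2187\right) \left(m{\left(-64,50 \right)} + \left(\left(-22 - 16\right)^{2} + 3 \left(19 - 6\right)\right)\right) = \left(10 \left(-13\right) - 2187\right) \left(\left(-567 - -4032\right) + \left(\left(-22 - 16\right)^{2} + 3 \left(19 - 6\right)\right)\right) = \left(-130 - 2187\right) \left(\left(-567 + 4032\right) + \left(\left(-38\right)^{2} + 3 \cdot 13\right)\right) = - 2317 \left(3465 + \left(1444 + 39\right)\right) = - 2317 \left(3465 + 1483\right) = \left(-2317\right) 4948 = -11464516$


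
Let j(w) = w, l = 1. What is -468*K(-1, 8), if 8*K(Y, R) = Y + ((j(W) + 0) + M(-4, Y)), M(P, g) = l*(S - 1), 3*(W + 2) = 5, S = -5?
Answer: 429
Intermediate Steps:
W = -1/3 (W = -2 + (1/3)*5 = -2 + 5/3 = -1/3 ≈ -0.33333)
M(P, g) = -6 (M(P, g) = 1*(-5 - 1) = 1*(-6) = -6)
K(Y, R) = -19/24 + Y/8 (K(Y, R) = (Y + ((-1/3 + 0) - 6))/8 = (Y + (-1/3 - 6))/8 = (Y - 19/3)/8 = (-19/3 + Y)/8 = -19/24 + Y/8)
-468*K(-1, 8) = -468*(-19/24 + (1/8)*(-1)) = -468*(-19/24 - 1/8) = -468*(-11/12) = 429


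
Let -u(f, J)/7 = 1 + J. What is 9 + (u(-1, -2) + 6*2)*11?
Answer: 218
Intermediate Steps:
u(f, J) = -7 - 7*J (u(f, J) = -7*(1 + J) = -7 - 7*J)
9 + (u(-1, -2) + 6*2)*11 = 9 + ((-7 - 7*(-2)) + 6*2)*11 = 9 + ((-7 + 14) + 12)*11 = 9 + (7 + 12)*11 = 9 + 19*11 = 9 + 209 = 218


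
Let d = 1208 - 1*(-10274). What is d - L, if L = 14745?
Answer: -3263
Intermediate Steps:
d = 11482 (d = 1208 + 10274 = 11482)
d - L = 11482 - 1*14745 = 11482 - 14745 = -3263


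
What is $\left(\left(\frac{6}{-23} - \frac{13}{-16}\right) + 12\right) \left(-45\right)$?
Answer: $- \frac{207855}{368} \approx -564.82$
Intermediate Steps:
$\left(\left(\frac{6}{-23} - \frac{13}{-16}\right) + 12\right) \left(-45\right) = \left(\left(6 \left(- \frac{1}{23}\right) - - \frac{13}{16}\right) + 12\right) \left(-45\right) = \left(\left(- \frac{6}{23} + \frac{13}{16}\right) + 12\right) \left(-45\right) = \left(\frac{203}{368} + 12\right) \left(-45\right) = \frac{4619}{368} \left(-45\right) = - \frac{207855}{368}$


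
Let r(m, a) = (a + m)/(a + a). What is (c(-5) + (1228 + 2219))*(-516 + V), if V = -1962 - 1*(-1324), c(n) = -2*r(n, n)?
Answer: -3975530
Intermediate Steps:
r(m, a) = (a + m)/(2*a) (r(m, a) = (a + m)/((2*a)) = (a + m)*(1/(2*a)) = (a + m)/(2*a))
c(n) = -2 (c(n) = -(n + n)/n = -2*n/n = -2*1 = -2)
V = -638 (V = -1962 + 1324 = -638)
(c(-5) + (1228 + 2219))*(-516 + V) = (-2 + (1228 + 2219))*(-516 - 638) = (-2 + 3447)*(-1154) = 3445*(-1154) = -3975530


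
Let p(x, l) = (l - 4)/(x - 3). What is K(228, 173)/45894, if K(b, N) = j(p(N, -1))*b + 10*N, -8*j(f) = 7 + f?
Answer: 104131/3120792 ≈ 0.033367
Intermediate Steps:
p(x, l) = (-4 + l)/(-3 + x)
j(f) = -7/8 - f/8 (j(f) = -(7 + f)/8 = -7/8 - f/8)
K(b, N) = 10*N + b*(-7/8 + 5/(8*(-3 + N))) (K(b, N) = (-7/8 - (-4 - 1)/(8*(-3 + N)))*b + 10*N = (-7/8 - (-5)/(8*(-3 + N)))*b + 10*N = (-7/8 + 5/(8*(-3 + N)))*b + 10*N = b*(-7/8 + 5/(8*(-3 + N))) + 10*N = 10*N + b*(-7/8 + 5/(8*(-3 + N))))
K(228, 173)/45894 = ((-1*228*(-26 + 7*173) + 80*173*(-3 + 173))/(8*(-3 + 173)))/45894 = ((1/8)*(-1*228*(-26 + 1211) + 80*173*170)/170)*(1/45894) = ((1/8)*(1/170)*(-1*228*1185 + 2352800))*(1/45894) = ((1/8)*(1/170)*(-270180 + 2352800))*(1/45894) = ((1/8)*(1/170)*2082620)*(1/45894) = (104131/68)*(1/45894) = 104131/3120792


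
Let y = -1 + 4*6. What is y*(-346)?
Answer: -7958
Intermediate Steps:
y = 23 (y = -1 + 24 = 23)
y*(-346) = 23*(-346) = -7958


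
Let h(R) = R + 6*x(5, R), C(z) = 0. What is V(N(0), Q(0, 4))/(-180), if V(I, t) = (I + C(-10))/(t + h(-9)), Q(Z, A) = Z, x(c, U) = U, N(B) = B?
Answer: 0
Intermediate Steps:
h(R) = 7*R (h(R) = R + 6*R = 7*R)
V(I, t) = I/(-63 + t) (V(I, t) = (I + 0)/(t + 7*(-9)) = I/(t - 63) = I/(-63 + t))
V(N(0), Q(0, 4))/(-180) = (0/(-63 + 0))/(-180) = (0/(-63))*(-1/180) = (0*(-1/63))*(-1/180) = 0*(-1/180) = 0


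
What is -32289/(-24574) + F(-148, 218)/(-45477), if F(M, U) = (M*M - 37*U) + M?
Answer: 1131988793/1117551798 ≈ 1.0129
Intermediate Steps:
F(M, U) = M + M² - 37*U (F(M, U) = (M² - 37*U) + M = M + M² - 37*U)
-32289/(-24574) + F(-148, 218)/(-45477) = -32289/(-24574) + (-148 + (-148)² - 37*218)/(-45477) = -32289*(-1/24574) + (-148 + 21904 - 8066)*(-1/45477) = 32289/24574 + 13690*(-1/45477) = 32289/24574 - 13690/45477 = 1131988793/1117551798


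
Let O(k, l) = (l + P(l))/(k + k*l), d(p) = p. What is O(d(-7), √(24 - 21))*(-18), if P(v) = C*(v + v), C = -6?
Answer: -297/7 + 99*√3/7 ≈ -17.932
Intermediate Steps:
P(v) = -12*v (P(v) = -6*(v + v) = -12*v)
O(k, l) = -11*l/(k + k*l) (O(k, l) = (l - 12*l)/(k + k*l) = (-11*l)/(k + k*l) = -11*l/(k + k*l))
O(d(-7), √(24 - 21))*(-18) = -11*√(24 - 21)/(-7*(1 + √(24 - 21)))*(-18) = -11*√3*(-⅐)/(1 + √3)*(-18) = (11*√3/(7*(1 + √3)))*(-18) = -198*√3/(7*(1 + √3))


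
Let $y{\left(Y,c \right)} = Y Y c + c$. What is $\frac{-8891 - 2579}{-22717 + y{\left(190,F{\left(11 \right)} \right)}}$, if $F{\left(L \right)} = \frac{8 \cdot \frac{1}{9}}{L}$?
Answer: $\frac{227106}{392035} \approx 0.5793$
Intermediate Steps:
$F{\left(L \right)} = \frac{8}{9 L}$ ($F{\left(L \right)} = \frac{8 \cdot \frac{1}{9}}{L} = \frac{8}{9 L}$)
$y{\left(Y,c \right)} = c + c Y^{2}$ ($y{\left(Y,c \right)} = Y^{2} c + c = c Y^{2} + c = c + c Y^{2}$)
$\frac{-8891 - 2579}{-22717 + y{\left(190,F{\left(11 \right)} \right)}} = \frac{-8891 - 2579}{-22717 + \frac{8}{9 \cdot 11} \left(1 + 190^{2}\right)} = - \frac{11470}{-22717 + \frac{8}{9} \cdot \frac{1}{11} \left(1 + 36100\right)} = - \frac{11470}{-22717 + \frac{8}{99} \cdot 36101} = - \frac{11470}{-22717 + \frac{288808}{99}} = - \frac{11470}{- \frac{1960175}{99}} = \left(-11470\right) \left(- \frac{99}{1960175}\right) = \frac{227106}{392035}$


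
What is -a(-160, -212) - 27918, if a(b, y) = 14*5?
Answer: -27988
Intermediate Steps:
a(b, y) = 70
-a(-160, -212) - 27918 = -1*70 - 27918 = -70 - 27918 = -27988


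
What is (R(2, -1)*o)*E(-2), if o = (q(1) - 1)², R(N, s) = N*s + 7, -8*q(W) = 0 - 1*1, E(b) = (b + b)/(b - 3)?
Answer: 49/16 ≈ 3.0625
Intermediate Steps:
E(b) = 2*b/(-3 + b) (E(b) = (2*b)/(-3 + b) = 2*b/(-3 + b))
q(W) = ⅛ (q(W) = -(0 - 1*1)/8 = -(0 - 1)/8 = -⅛*(-1) = ⅛)
R(N, s) = 7 + N*s
o = 49/64 (o = (⅛ - 1)² = (-7/8)² = 49/64 ≈ 0.76563)
(R(2, -1)*o)*E(-2) = ((7 + 2*(-1))*(49/64))*(2*(-2)/(-3 - 2)) = ((7 - 2)*(49/64))*(2*(-2)/(-5)) = (5*(49/64))*(2*(-2)*(-⅕)) = (245/64)*(⅘) = 49/16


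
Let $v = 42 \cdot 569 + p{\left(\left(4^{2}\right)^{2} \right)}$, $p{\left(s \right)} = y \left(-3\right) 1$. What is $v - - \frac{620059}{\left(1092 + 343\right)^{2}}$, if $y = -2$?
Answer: $\frac{49224334459}{2059225} \approx 23904.0$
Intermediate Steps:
$p{\left(s \right)} = 6$ ($p{\left(s \right)} = \left(-2\right) \left(-3\right) 1 = 6 \cdot 1 = 6$)
$v = 23904$ ($v = 42 \cdot 569 + 6 = 23898 + 6 = 23904$)
$v - - \frac{620059}{\left(1092 + 343\right)^{2}} = 23904 - - \frac{620059}{\left(1092 + 343\right)^{2}} = 23904 - - \frac{620059}{1435^{2}} = 23904 - - \frac{620059}{2059225} = 23904 + \frac{620059}{2059225} = \frac{49224334459}{2059225}$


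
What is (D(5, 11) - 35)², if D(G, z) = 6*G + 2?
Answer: 9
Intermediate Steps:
D(G, z) = 2 + 6*G
(D(5, 11) - 35)² = ((2 + 6*5) - 35)² = ((2 + 30) - 35)² = (32 - 35)² = (-3)² = 9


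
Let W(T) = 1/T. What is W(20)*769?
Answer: 769/20 ≈ 38.450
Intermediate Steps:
W(20)*769 = 769/20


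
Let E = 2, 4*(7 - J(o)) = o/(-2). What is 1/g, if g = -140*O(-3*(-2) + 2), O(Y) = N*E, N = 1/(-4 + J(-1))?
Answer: -23/2240 ≈ -0.010268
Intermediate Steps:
J(o) = 7 + o/8 (J(o) = 7 - o/(4*(-2)) = 7 - o*(-1)/(4*2) = 7 - (-1)*o/8 = 7 + o/8)
N = 8/23 (N = 1/(-4 + (7 + (1/8)*(-1))) = 1/(-4 + (7 - 1/8)) = 1/(-4 + 55/8) = 1/(23/8) = 8/23 ≈ 0.34783)
O(Y) = 16/23 (O(Y) = (8/23)*2 = 16/23)
g = -2240/23 (g = -140*16/23 = -2240/23 ≈ -97.391)
1/g = 1/(-2240/23) = -23/2240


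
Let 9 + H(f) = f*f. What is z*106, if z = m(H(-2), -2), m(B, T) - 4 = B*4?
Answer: -1696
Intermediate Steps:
H(f) = -9 + f**2 (H(f) = -9 + f*f = -9 + f**2)
m(B, T) = 4 + 4*B (m(B, T) = 4 + B*4 = 4 + 4*B)
z = -16 (z = 4 + 4*(-9 + (-2)**2) = 4 + 4*(-9 + 4) = 4 + 4*(-5) = 4 - 20 = -16)
z*106 = -16*106 = -1696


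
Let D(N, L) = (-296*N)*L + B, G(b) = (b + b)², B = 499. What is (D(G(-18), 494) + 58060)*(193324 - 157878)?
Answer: -6715164769270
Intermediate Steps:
G(b) = 4*b² (G(b) = (2*b)² = 4*b²)
D(N, L) = 499 - 296*L*N (D(N, L) = (-296*N)*L + 499 = -296*L*N + 499 = 499 - 296*L*N)
(D(G(-18), 494) + 58060)*(193324 - 157878) = ((499 - 296*494*4*(-18)²) + 58060)*(193324 - 157878) = ((499 - 296*494*4*324) + 58060)*35446 = ((499 - 296*494*1296) + 58060)*35446 = ((499 - 189506304) + 58060)*35446 = (-189505805 + 58060)*35446 = -189447745*35446 = -6715164769270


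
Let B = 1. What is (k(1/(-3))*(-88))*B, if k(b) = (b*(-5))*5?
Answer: -2200/3 ≈ -733.33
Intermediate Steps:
k(b) = -25*b (k(b) = -5*b*5 = -25*b)
(k(1/(-3))*(-88))*B = (-25/(-3)*(-88))*1 = (-25*(-⅓)*(-88))*1 = ((25/3)*(-88))*1 = -2200/3*1 = -2200/3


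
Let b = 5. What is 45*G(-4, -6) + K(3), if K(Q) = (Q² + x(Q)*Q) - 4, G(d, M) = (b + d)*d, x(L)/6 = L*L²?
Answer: 311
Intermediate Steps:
x(L) = 6*L³ (x(L) = 6*(L*L²) = 6*L³)
G(d, M) = d*(5 + d) (G(d, M) = (5 + d)*d = d*(5 + d))
K(Q) = -4 + Q² + 6*Q⁴ (K(Q) = (Q² + (6*Q³)*Q) - 4 = (Q² + 6*Q⁴) - 4 = -4 + Q² + 6*Q⁴)
45*G(-4, -6) + K(3) = 45*(-4*(5 - 4)) + (-4 + 3² + 6*3⁴) = 45*(-4*1) + (-4 + 9 + 6*81) = 45*(-4) + (-4 + 9 + 486) = -180 + 491 = 311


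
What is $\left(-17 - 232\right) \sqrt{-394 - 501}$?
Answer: $- 249 i \sqrt{895} \approx - 7449.2 i$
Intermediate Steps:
$\left(-17 - 232\right) \sqrt{-394 - 501} = \left(-17 - 232\right) \sqrt{-895} = - 249 i \sqrt{895}$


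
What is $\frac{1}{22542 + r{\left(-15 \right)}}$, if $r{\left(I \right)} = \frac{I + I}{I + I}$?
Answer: $\frac{1}{22543} \approx 4.436 \cdot 10^{-5}$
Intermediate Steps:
$r{\left(I \right)} = 1$ ($r{\left(I \right)} = \frac{2 I}{2 I} = 2 I \frac{1}{2 I} = 1$)
$\frac{1}{22542 + r{\left(-15 \right)}} = \frac{1}{22542 + 1} = \frac{1}{22543}$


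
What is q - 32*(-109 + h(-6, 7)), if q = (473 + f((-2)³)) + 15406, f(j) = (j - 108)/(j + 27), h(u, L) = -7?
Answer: 372113/19 ≈ 19585.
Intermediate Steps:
f(j) = (-108 + j)/(27 + j)
q = 301585/19 (q = (473 + (-108 + (-2)³)/(27 + (-2)³)) + 15406 = (473 + (-108 - 8)/(27 - 8)) + 15406 = (473 - 116/19) + 15406 = 8871/19 + 15406 = 301585/19 ≈ 15873.)
q - 32*(-109 + h(-6, 7)) = 301585/19 - 32*(-109 - 7) = 301585/19 - 32*(-116) = 301585/19 + 3712 = 372113/19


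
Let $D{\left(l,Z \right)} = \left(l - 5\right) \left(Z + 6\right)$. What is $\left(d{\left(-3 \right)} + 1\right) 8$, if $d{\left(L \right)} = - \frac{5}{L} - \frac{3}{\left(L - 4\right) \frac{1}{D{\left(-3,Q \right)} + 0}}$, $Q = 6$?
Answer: $- \frac{6464}{21} \approx -307.81$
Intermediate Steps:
$D{\left(l,Z \right)} = \left(-5 + l\right) \left(6 + Z\right)$
$d{\left(L \right)} = - \frac{5}{L} - \frac{3}{\frac{1}{24} - \frac{L}{96}}$ ($d{\left(L \right)} = - \frac{5}{L} - \frac{3}{\left(L - 4\right) \frac{1}{\left(-30 - 30 + 6 \left(-3\right) + 6 \left(-3\right)\right) + 0}} = - \frac{5}{L} - \frac{3}{\left(-4 + L\right) \frac{1}{\left(-30 - 30 - 18 - 18\right) + 0}} = - \frac{5}{L} - \frac{3}{\left(-4 + L\right) \frac{1}{-96 + 0}} = - \frac{5}{L} - \frac{3}{\left(-4 + L\right) \frac{1}{-96}} = - \frac{5}{L} - \frac{3}{\left(-4 + L\right) \left(- \frac{1}{96}\right)} = - \frac{5}{L} - \frac{3}{\frac{1}{24} - \frac{L}{96}}$)
$\left(d{\left(-3 \right)} + 1\right) 8 = \left(\frac{20 + 283 \left(-3\right)}{\left(-3\right) \left(-4 - 3\right)} + 1\right) 8 = \left(- \frac{20 - 849}{3 \left(-7\right)} + 1\right) 8 = \left(\left(- \frac{1}{3}\right) \left(- \frac{1}{7}\right) \left(-829\right) + 1\right) 8 = \left(- \frac{829}{21} + 1\right) 8 = \left(- \frac{808}{21}\right) 8 = - \frac{6464}{21}$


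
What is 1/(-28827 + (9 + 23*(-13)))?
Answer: -1/29117 ≈ -3.4344e-5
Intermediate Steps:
1/(-28827 + (9 + 23*(-13))) = 1/(-28827 + (9 - 299)) = 1/(-28827 - 290) = 1/(-29117) = -1/29117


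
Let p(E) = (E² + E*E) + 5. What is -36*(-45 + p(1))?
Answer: 1368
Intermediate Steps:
p(E) = 5 + 2*E² (p(E) = (E² + E²) + 5 = 2*E² + 5 = 5 + 2*E²)
-36*(-45 + p(1)) = -36*(-45 + (5 + 2*1²)) = -36*(-45 + (5 + 2*1)) = -36*(-45 + (5 + 2)) = -36*(-45 + 7) = -36*(-38) = 1368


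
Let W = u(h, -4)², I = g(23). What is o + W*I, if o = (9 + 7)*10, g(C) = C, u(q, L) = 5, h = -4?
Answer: 735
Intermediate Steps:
I = 23
o = 160 (o = 16*10 = 160)
W = 25 (W = 5² = 25)
o + W*I = 160 + 25*23 = 160 + 575 = 735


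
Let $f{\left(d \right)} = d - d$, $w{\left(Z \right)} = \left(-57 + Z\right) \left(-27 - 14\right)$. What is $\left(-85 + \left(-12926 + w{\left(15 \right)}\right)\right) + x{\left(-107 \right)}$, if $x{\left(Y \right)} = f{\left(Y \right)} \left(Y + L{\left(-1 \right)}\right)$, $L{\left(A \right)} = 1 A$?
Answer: $-11289$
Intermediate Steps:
$w{\left(Z \right)} = 2337 - 41 Z$ ($w{\left(Z \right)} = \left(-57 + Z\right) \left(-41\right) = 2337 - 41 Z$)
$f{\left(d \right)} = 0$
$L{\left(A \right)} = A$
$x{\left(Y \right)} = 0$ ($x{\left(Y \right)} = 0 \left(Y - 1\right) = 0 \left(-1 + Y\right) = 0$)
$\left(-85 + \left(-12926 + w{\left(15 \right)}\right)\right) + x{\left(-107 \right)} = \left(-85 + \left(-12926 + \left(2337 - 615\right)\right)\right) + 0 = \left(-85 + \left(-12926 + 1722\right)\right) + 0 = \left(-85 - 11204\right) + 0 = -11289 + 0 = -11289$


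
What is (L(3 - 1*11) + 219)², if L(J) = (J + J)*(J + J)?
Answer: 225625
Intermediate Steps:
L(J) = 4*J² (L(J) = (2*J)*(2*J) = 4*J²)
(L(3 - 1*11) + 219)² = (4*(3 - 1*11)² + 219)² = (4*(3 - 11)² + 219)² = (4*(-8)² + 219)² = (4*64 + 219)² = (256 + 219)² = 475² = 225625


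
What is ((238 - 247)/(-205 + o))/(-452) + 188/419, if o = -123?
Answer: 27868357/62119264 ≈ 0.44863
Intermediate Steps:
((238 - 247)/(-205 + o))/(-452) + 188/419 = ((238 - 247)/(-205 - 123))/(-452) + 188/419 = -9/(-328)*(-1/452) + 188*(1/419) = -9*(-1/328)*(-1/452) + 188/419 = (9/328)*(-1/452) + 188/419 = -9/148256 + 188/419 = 27868357/62119264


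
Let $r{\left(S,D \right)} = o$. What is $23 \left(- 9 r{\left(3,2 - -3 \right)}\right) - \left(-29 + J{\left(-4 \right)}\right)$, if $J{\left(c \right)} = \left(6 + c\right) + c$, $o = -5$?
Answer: $1066$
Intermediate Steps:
$r{\left(S,D \right)} = -5$
$J{\left(c \right)} = 6 + 2 c$
$23 \left(- 9 r{\left(3,2 - -3 \right)}\right) - \left(-29 + J{\left(-4 \right)}\right) = 23 \left(\left(-9\right) \left(-5\right)\right) + \left(29 - \left(6 + 2 \left(-4\right)\right)\right) = 23 \cdot 45 + \left(29 - \left(6 - 8\right)\right) = 1035 + \left(29 - -2\right) = 1035 + \left(29 + 2\right) = 1035 + 31 = 1066$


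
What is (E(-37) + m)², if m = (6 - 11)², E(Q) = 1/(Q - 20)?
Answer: 2027776/3249 ≈ 624.12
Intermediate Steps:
E(Q) = 1/(-20 + Q)
m = 25 (m = (-5)² = 25)
(E(-37) + m)² = (1/(-20 - 37) + 25)² = (1/(-57) + 25)² = (-1/57 + 25)² = (1424/57)² = 2027776/3249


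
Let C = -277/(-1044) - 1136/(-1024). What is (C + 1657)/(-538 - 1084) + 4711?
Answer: 127611604877/27093888 ≈ 4710.0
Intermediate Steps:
C = 22963/16704 (C = -277*(-1/1044) - 1136*(-1/1024) = 277/1044 + 71/64 = 22963/16704 ≈ 1.3747)
(C + 1657)/(-538 - 1084) + 4711 = (22963/16704 + 1657)/(-538 - 1084) + 4711 = (27701491/16704)/(-1622) + 4711 = (27701491/16704)*(-1/1622) + 4711 = -27701491/27093888 + 4711 = 127611604877/27093888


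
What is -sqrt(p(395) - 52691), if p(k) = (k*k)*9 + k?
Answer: -sqrt(1351929) ≈ -1162.7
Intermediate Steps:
p(k) = k + 9*k**2 (p(k) = k**2*9 + k = 9*k**2 + k = k + 9*k**2)
-sqrt(p(395) - 52691) = -sqrt(395*(1 + 9*395) - 52691) = -sqrt(395*(1 + 3555) - 52691) = -sqrt(395*3556 - 52691) = -sqrt(1404620 - 52691) = -sqrt(1351929)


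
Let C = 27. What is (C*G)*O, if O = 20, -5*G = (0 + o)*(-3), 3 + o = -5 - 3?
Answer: -3564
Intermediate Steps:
o = -11 (o = -3 + (-5 - 3) = -3 - 8 = -11)
G = -33/5 (G = -(0 - 11)*(-3)/5 = -(-11)*(-3)/5 = -⅕*33 = -33/5 ≈ -6.6000)
(C*G)*O = (27*(-33/5))*20 = -891/5*20 = -3564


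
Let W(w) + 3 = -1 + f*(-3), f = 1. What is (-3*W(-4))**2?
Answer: 441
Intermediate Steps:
W(w) = -7 (W(w) = -3 + (-1 + 1*(-3)) = -3 + (-1 - 3) = -3 - 4 = -7)
(-3*W(-4))**2 = (-3*(-7))**2 = 21**2 = 441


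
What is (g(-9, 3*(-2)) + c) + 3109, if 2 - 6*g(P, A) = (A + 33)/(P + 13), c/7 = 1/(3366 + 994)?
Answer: 20327693/6540 ≈ 3108.2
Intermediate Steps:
c = 7/4360 (c = 7/(3366 + 994) = 7/4360 ≈ 0.0016055)
g(P, A) = ⅓ - (33 + A)/(6*(13 + P)) (g(P, A) = ⅓ - (A + 33)/(6*(P + 13)) = ⅓ - (33 + A)/(6*(13 + P)))
(g(-9, 3*(-2)) + c) + 3109 = ((-7 - 3*(-2) + 2*(-9))/(6*(13 - 9)) + 7/4360) + 3109 = ((⅙)*(-7 - 1*(-6) - 18)/4 + 7/4360) + 3109 = ((⅙)*(¼)*(-7 + 6 - 18) + 7/4360) + 3109 = ((⅙)*(¼)*(-19) + 7/4360) + 3109 = (-19/24 + 7/4360) + 3109 = -5167/6540 + 3109 = 20327693/6540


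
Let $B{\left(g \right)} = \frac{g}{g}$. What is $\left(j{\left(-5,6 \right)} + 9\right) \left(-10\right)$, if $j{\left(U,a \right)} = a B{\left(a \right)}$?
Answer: $-150$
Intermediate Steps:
$B{\left(g \right)} = 1$
$j{\left(U,a \right)} = a$ ($j{\left(U,a \right)} = a 1 = a$)
$\left(j{\left(-5,6 \right)} + 9\right) \left(-10\right) = \left(6 + 9\right) \left(-10\right) = 15 \left(-10\right) = -150$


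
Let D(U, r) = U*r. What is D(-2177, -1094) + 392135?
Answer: 2773773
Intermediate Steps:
D(-2177, -1094) + 392135 = -2177*(-1094) + 392135 = 2381638 + 392135 = 2773773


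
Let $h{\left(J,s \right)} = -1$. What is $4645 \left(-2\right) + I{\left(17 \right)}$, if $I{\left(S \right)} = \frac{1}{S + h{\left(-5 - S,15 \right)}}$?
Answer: $- \frac{148639}{16} \approx -9289.9$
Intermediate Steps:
$I{\left(S \right)} = \frac{1}{-1 + S}$ ($I{\left(S \right)} = \frac{1}{S - 1} = \frac{1}{-1 + S}$)
$4645 \left(-2\right) + I{\left(17 \right)} = 4645 \left(-2\right) + \frac{1}{-1 + 17} = -9290 + \frac{1}{16} = - \frac{148639}{16}$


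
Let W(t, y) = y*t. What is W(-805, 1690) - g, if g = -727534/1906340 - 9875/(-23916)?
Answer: -15506418789038089/11398006860 ≈ -1.3605e+6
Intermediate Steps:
W(t, y) = t*y
g = 356351089/11398006860 (g = -727534*1/1906340 - 9875*(-1/23916) = -363767/953170 + 9875/23916 = 356351089/11398006860 ≈ 0.031264)
W(-805, 1690) - g = -805*1690 - 1*356351089/11398006860 = -1360450 - 356351089/11398006860 = -15506418789038089/11398006860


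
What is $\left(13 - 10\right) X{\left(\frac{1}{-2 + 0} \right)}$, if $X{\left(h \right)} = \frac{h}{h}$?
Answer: $3$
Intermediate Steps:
$X{\left(h \right)} = 1$
$\left(13 - 10\right) X{\left(\frac{1}{-2 + 0} \right)} = \left(13 - 10\right) 1 = 3 \cdot 1 = 3$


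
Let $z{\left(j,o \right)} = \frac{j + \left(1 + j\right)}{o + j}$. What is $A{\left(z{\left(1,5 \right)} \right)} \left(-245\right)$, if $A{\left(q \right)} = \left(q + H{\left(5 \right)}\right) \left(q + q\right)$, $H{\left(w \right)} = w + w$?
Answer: $- \frac{5145}{2} \approx -2572.5$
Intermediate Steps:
$H{\left(w \right)} = 2 w$
$z{\left(j,o \right)} = \frac{1 + 2 j}{j + o}$
$A{\left(q \right)} = 2 q \left(10 + q\right)$ ($A{\left(q \right)} = \left(q + 2 \cdot 5\right) \left(q + q\right) = \left(q + 10\right) 2 q = \left(10 + q\right) 2 q = 2 q \left(10 + q\right)$)
$A{\left(z{\left(1,5 \right)} \right)} \left(-245\right) = 2 \frac{1 + 2 \cdot 1}{1 + 5} \left(10 + \frac{1 + 2 \cdot 1}{1 + 5}\right) \left(-245\right) = 2 \frac{1 + 2}{6} \left(10 + \frac{1 + 2}{6}\right) \left(-245\right) = 2 \cdot \frac{1}{6} \cdot 3 \left(10 + \frac{1}{6} \cdot 3\right) \left(-245\right) = 2 \cdot \frac{1}{2} \left(10 + \frac{1}{2}\right) \left(-245\right) = 2 \cdot \frac{1}{2} \cdot \frac{21}{2} \left(-245\right) = \frac{21}{2} \left(-245\right) = - \frac{5145}{2}$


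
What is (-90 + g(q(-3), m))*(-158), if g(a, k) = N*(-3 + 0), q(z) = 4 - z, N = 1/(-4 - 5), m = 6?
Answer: 42502/3 ≈ 14167.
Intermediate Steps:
N = -1/9 (N = 1/(-9) = -1/9 ≈ -0.11111)
g(a, k) = 1/3 (g(a, k) = -(-3 + 0)/9 = -1/9*(-3) = 1/3)
(-90 + g(q(-3), m))*(-158) = (-90 + 1/3)*(-158) = -269/3*(-158) = 42502/3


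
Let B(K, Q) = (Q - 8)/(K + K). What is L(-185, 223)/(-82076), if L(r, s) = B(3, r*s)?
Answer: 41263/492456 ≈ 0.083790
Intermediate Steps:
B(K, Q) = (-8 + Q)/(2*K) (B(K, Q) = (-8 + Q)/((2*K)) = (-8 + Q)*(1/(2*K)) = (-8 + Q)/(2*K))
L(r, s) = -4/3 + r*s/6 (L(r, s) = (½)*(-8 + r*s)/3 = (½)*(⅓)*(-8 + r*s) = -4/3 + r*s/6)
L(-185, 223)/(-82076) = (-4/3 + (⅙)*(-185)*223)/(-82076) = (-4/3 - 41255/6)*(-1/82076) = -41263/6*(-1/82076) = 41263/492456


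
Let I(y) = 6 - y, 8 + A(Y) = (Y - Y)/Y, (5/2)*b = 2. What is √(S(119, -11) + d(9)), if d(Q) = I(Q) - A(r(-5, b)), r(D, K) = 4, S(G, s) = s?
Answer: I*√6 ≈ 2.4495*I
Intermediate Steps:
b = ⅘ (b = (⅖)*2 = ⅘ ≈ 0.80000)
A(Y) = -8 (A(Y) = -8 + (Y - Y)/Y = -8 + 0/Y = -8 + 0 = -8)
d(Q) = 14 - Q (d(Q) = (6 - Q) - 1*(-8) = (6 - Q) + 8 = 14 - Q)
√(S(119, -11) + d(9)) = √(-11 + (14 - 1*9)) = √(-11 + (14 - 9)) = √(-11 + 5) = √(-6) = I*√6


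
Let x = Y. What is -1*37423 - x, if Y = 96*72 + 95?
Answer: -44430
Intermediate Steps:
Y = 7007 (Y = 6912 + 95 = 7007)
x = 7007
-1*37423 - x = -1*37423 - 1*7007 = -37423 - 7007 = -44430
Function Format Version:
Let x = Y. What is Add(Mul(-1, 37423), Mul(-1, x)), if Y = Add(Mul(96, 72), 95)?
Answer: -44430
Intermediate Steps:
Y = 7007 (Y = Add(6912, 95) = 7007)
x = 7007
Add(Mul(-1, 37423), Mul(-1, x)) = Add(Mul(-1, 37423), Mul(-1, 7007)) = Add(-37423, -7007) = -44430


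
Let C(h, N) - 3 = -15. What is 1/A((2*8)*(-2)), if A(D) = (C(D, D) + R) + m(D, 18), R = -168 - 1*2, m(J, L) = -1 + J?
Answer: -1/215 ≈ -0.0046512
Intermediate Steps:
C(h, N) = -12 (C(h, N) = 3 - 15 = -12)
R = -170 (R = -168 - 2 = -170)
A(D) = -183 + D (A(D) = (-12 - 170) + (-1 + D) = -182 + (-1 + D) = -183 + D)
1/A((2*8)*(-2)) = 1/(-183 + (2*8)*(-2)) = 1/(-183 + 16*(-2)) = 1/(-183 - 32) = 1/(-215) = -1/215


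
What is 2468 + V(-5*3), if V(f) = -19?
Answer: 2449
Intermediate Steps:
2468 + V(-5*3) = 2468 - 19 = 2449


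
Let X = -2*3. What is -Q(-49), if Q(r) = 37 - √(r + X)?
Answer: -37 + I*√55 ≈ -37.0 + 7.4162*I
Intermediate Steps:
X = -6
Q(r) = 37 - √(-6 + r) (Q(r) = 37 - √(r - 6) = 37 - √(-6 + r))
-Q(-49) = -(37 - √(-6 - 49)) = -(37 - √(-55)) = -(37 - I*√55) = -37 + I*√55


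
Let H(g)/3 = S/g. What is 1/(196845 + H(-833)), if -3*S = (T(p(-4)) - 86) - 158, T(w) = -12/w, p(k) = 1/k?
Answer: 17/3346361 ≈ 5.0801e-6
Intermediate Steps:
S = 196/3 (S = -((-12/(1/(-4)) - 86) - 158)/3 = -((-12/(-1/4) - 86) - 158)/3 = -((-12*(-4) - 86) - 158)/3 = -((48 - 86) - 158)/3 = -(-38 - 158)/3 = -1/3*(-196) = 196/3 ≈ 65.333)
H(g) = 196/g (H(g) = 3*(196/(3*g)) = 196/g)
1/(196845 + H(-833)) = 1/(196845 + 196/(-833)) = 1/(196845 + 196*(-1/833)) = 1/(196845 - 4/17) = 1/(3346361/17) = 17/3346361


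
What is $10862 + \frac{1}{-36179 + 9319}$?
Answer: $\frac{291753319}{26860} \approx 10862.0$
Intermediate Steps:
$10862 + \frac{1}{-36179 + 9319} = 10862 + \frac{1}{-26860} = 10862 - \frac{1}{26860} = \frac{291753319}{26860}$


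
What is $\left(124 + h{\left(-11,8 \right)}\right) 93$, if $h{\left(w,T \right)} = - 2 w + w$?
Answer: $12555$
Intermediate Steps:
$h{\left(w,T \right)} = - w$
$\left(124 + h{\left(-11,8 \right)}\right) 93 = \left(124 - -11\right) 93 = \left(124 + 11\right) 93 = 135 \cdot 93 = 12555$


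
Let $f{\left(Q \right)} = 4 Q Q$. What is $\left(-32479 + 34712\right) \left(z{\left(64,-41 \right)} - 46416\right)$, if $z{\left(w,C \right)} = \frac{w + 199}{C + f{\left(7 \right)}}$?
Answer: $- \frac{16064686561}{155} \approx -1.0364 \cdot 10^{8}$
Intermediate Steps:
$f{\left(Q \right)} = 4 Q^{2}$
$z{\left(w,C \right)} = \frac{199 + w}{196 + C}$ ($z{\left(w,C \right)} = \frac{w + 199}{C + 4 \cdot 7^{2}} = \frac{199 + w}{C + 4 \cdot 49} = \frac{199 + w}{C + 196} = \frac{199 + w}{196 + C}$)
$\left(-32479 + 34712\right) \left(z{\left(64,-41 \right)} - 46416\right) = \left(-32479 + 34712\right) \left(\frac{199 + 64}{196 - 41} - 46416\right) = 2233 \left(\frac{1}{155} \cdot 263 - 46416\right) = 2233 \left(\frac{263}{155} - 46416\right) = 2233 \left(- \frac{7194217}{155}\right) = - \frac{16064686561}{155}$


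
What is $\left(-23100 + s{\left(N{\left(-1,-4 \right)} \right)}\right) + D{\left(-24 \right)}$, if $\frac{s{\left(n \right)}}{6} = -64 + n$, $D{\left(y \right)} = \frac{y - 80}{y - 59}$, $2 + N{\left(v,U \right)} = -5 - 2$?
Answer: $- \frac{1953550}{83} \approx -23537.0$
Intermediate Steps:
$N{\left(v,U \right)} = -9$ ($N{\left(v,U \right)} = -2 - 7 = -9$)
$D{\left(y \right)} = \frac{-80 + y}{-59 + y}$
$s{\left(n \right)} = -384 + 6 n$ ($s{\left(n \right)} = 6 \left(-64 + n\right) = -384 + 6 n$)
$\left(-23100 + s{\left(N{\left(-1,-4 \right)} \right)}\right) + D{\left(-24 \right)} = \left(-23100 + \left(-384 + 6 \left(-9\right)\right)\right) + \frac{-80 - 24}{-59 - 24} = \left(-23100 - 438\right) + \frac{1}{-83} \left(-104\right) = \left(-23100 - 438\right) - - \frac{104}{83} = -23538 + \frac{104}{83} = - \frac{1953550}{83}$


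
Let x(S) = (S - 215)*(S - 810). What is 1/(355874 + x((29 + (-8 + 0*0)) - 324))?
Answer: 1/932408 ≈ 1.0725e-6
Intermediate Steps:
x(S) = (-810 + S)*(-215 + S) (x(S) = (-215 + S)*(-810 + S) = (-810 + S)*(-215 + S))
1/(355874 + x((29 + (-8 + 0*0)) - 324)) = 1/(355874 + (174150 + ((29 + (-8 + 0*0)) - 324)² - 1025*((29 + (-8 + 0*0)) - 324))) = 1/(355874 + (174150 + ((29 + (-8 + 0)) - 324)² - 1025*((29 + (-8 + 0)) - 324))) = 1/(355874 + (174150 + ((29 - 8) - 324)² - 1025*((29 - 8) - 324))) = 1/(355874 + (174150 + (21 - 324)² - 1025*(21 - 324))) = 1/(355874 + (174150 + (-303)² - 1025*(-303))) = 1/(355874 + (174150 + 91809 + 310575)) = 1/(355874 + 576534) = 1/932408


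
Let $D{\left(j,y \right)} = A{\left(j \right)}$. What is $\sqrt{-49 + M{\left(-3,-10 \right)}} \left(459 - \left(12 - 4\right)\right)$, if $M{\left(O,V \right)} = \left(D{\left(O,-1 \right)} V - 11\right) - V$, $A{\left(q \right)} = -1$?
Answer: $902 i \sqrt{10} \approx 2852.4 i$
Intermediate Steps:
$D{\left(j,y \right)} = -1$
$M{\left(O,V \right)} = -11 - 2 V$ ($M{\left(O,V \right)} = \left(- V - 11\right) - V = \left(-11 - V\right) - V = -11 - 2 V$)
$\sqrt{-49 + M{\left(-3,-10 \right)}} \left(459 - \left(12 - 4\right)\right) = \sqrt{-49 - -9} \left(459 - \left(12 - 4\right)\right) = \sqrt{-49 + \left(-11 + 20\right)} \left(459 - 8\right) = \sqrt{-49 + 9} \left(459 - 8\right) = \sqrt{-40} \cdot 451 = 2 i \sqrt{10} \cdot 451 = 902 i \sqrt{10}$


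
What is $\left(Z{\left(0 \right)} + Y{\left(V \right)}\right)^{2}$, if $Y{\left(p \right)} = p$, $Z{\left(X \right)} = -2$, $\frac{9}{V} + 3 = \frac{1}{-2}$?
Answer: $\frac{1024}{49} \approx 20.898$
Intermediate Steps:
$V = - \frac{18}{7}$ ($V = \frac{9}{-3 + \frac{1}{-2}} = \frac{9}{-3 - \frac{1}{2}} = \frac{9}{- \frac{7}{2}} = 9 \left(- \frac{2}{7}\right) = - \frac{18}{7} \approx -2.5714$)
$\left(Z{\left(0 \right)} + Y{\left(V \right)}\right)^{2} = \left(-2 - \frac{18}{7}\right)^{2} = \left(- \frac{32}{7}\right)^{2} = \frac{1024}{49}$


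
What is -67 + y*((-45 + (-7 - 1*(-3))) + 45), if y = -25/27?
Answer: -1709/27 ≈ -63.296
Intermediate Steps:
y = -25/27 (y = -25*1/27 = -25/27 ≈ -0.92593)
-67 + y*((-45 + (-7 - 1*(-3))) + 45) = -67 - 25*((-45 + (-7 - 1*(-3))) + 45)/27 = -67 - 25*((-45 + (-7 + 3)) + 45)/27 = -67 - 25*((-45 - 4) + 45)/27 = -67 - 25*(-49 + 45)/27 = -67 - 25/27*(-4) = -67 + 100/27 = -1709/27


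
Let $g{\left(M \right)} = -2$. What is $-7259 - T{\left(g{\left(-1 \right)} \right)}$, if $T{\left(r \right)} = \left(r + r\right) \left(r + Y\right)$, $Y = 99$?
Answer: $-6871$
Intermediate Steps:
$T{\left(r \right)} = 2 r \left(99 + r\right)$ ($T{\left(r \right)} = \left(r + r\right) \left(r + 99\right) = 2 r \left(99 + r\right)$)
$-7259 - T{\left(g{\left(-1 \right)} \right)} = -7259 - 2 \left(-2\right) \left(99 - 2\right) = -7259 - 2 \left(-2\right) 97 = -7259 - -388 = -7259 + 388 = -6871$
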